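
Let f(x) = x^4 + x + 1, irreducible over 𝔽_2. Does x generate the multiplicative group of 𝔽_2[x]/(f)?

Yes

|GF(2^4)^×| = 2^4 − 1 = 15. Prime factorization: 15 = 3·5.
f is primitive ⇔ x has order 15 in GF(2)[x]/(f), i.e. x^(15/q) ≠ 1 for each prime q | 15.
x^(5) mod f = x^2 + x.
x^(3) mod f = x^3.
None equal 1, so x has full order 15; f is primitive.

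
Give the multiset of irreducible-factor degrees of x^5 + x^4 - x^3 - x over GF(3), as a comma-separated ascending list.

1, 1, 3

Write h(x) = x^5 + x^4 - x^3 - x.
Roots in GF(3): h(0) = 0 → root; h(1) = 0 → root; h(2) = 2.
Linear factors from roots: (x), (x - 1).
Complete factorization: h(x) = (x)·(x - 1)·(x^3 - x^2 + x + 1).
Factor degrees with multiplicity: 1 + 1 + 3 = 5.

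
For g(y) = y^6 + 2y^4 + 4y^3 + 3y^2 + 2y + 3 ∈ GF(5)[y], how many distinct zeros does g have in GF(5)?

Evaluate at each of the 5 elements of GF(5):
g(0) = 3; g(1) = 0 → root; g(2) = 2; g(3) = 0 → root; g(4) = 3.
Roots: {1, 3}.

2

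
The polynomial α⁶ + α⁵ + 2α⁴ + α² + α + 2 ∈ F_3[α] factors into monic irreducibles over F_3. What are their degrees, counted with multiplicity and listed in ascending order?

Write f(α) = α⁶ + α⁵ + 2α⁴ + α² + α + 2.
Roots in F_3: f(0) = 2; f(1) = 2; f(2) = 1.
Complete factorization: f(α) = (α² + 2α + 2)·(α² + α + 2)^2.
Factor degrees with multiplicity: 2 + 2 + 2 = 6.

2, 2, 2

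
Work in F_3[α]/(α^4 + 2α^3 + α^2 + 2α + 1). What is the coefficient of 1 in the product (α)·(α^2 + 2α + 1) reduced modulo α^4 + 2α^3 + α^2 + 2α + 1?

0

Multiply in F_3[α]: (α)·(α^2 + 2α + 1) = α^3 + 2α^2 + α.
Reduced: α^3 + 2α^2 + α.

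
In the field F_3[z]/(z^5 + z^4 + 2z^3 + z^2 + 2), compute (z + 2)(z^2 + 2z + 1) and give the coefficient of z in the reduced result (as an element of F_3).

Multiply in F_3[z]: (z + 2)·(z^2 + 2z + 1) = z^3 + z^2 + 2z + 2.
Reduced: z^3 + z^2 + 2z + 2.

2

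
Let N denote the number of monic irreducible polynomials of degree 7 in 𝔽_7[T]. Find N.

By the necklace-counting formula, N_7(7) = (1/7) Σ_{d|7} μ(7/d)·7^d.
Divisors of 7: 1, 7; μ(7/d) for each: -1, 1.
Σ = − 7^1 + 7^7 = 823536.
N = 823536/7 = 117648.

117648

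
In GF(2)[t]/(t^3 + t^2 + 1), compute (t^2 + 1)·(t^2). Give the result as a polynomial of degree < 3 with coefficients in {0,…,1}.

t + 1

Multiply in GF(2)[t]: (t^2 + 1)·(t^2) = t^4 + t^2.
Reduce using t^3 ≡ t^2 + 1 (mod t^3 + t^2 + 1).
Reduced: t + 1.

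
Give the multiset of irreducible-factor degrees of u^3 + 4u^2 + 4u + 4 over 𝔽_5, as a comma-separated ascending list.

Write f(u) = u^3 + 4u^2 + 4u + 4.
Roots in 𝔽_5: f(0) = 4; f(1) = 3; f(2) = 1; f(3) = 4; f(4) = 3.
Complete factorization: f(u) = (u^3 + 4u^2 + 4u + 4).
Factor degrees with multiplicity: 3 = 3.

3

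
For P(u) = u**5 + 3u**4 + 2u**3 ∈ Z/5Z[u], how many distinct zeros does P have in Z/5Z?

Evaluate at each of the 5 elements of Z/5Z:
P(0) = 0 → root; P(1) = 1; P(2) = 1; P(3) = 0 → root; P(4) = 0 → root.
Roots: {0, 3, 4}.

3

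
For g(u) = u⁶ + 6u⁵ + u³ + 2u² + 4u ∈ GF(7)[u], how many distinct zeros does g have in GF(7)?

3

Evaluate at each of the 7 elements of GF(7):
g(0) = 0 → root; g(1) = 0 → root; g(2) = 0 → root; g(3) = 4; g(4) = 6; g(5) = 4; g(6) = 6.
Roots: {0, 1, 2}.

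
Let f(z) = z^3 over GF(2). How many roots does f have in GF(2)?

Evaluate at each of the 2 elements of GF(2):
f(0) = 0 → root; f(1) = 1.
Roots: {0}.

1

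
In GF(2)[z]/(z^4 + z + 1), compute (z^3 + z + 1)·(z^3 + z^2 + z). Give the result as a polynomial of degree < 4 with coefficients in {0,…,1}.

Multiply in GF(2)[z]: (z^3 + z + 1)·(z^3 + z^2 + z) = z^6 + z^5 + z.
Reduce using z^4 ≡ z + 1 (mod z^4 + z + 1).
Reduced: z^3.

z^3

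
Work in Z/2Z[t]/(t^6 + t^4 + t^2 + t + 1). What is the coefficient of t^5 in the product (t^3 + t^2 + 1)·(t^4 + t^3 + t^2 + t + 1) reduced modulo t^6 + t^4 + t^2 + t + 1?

1

Multiply in Z/2Z[t]: (t^3 + t^2 + 1)·(t^4 + t^3 + t^2 + t + 1) = t^7 + t^4 + t^3 + t + 1.
Reduce using t^6 ≡ t^4 + t^2 + t + 1 (mod t^6 + t^4 + t^2 + t + 1).
Reduced: t^5 + t^4 + t^2 + 1.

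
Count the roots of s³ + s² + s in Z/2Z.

1

Write f(s) = s³ + s² + s.
Evaluate at each of the 2 elements of Z/2Z:
f(0) = 0 → root; f(1) = 1.
Roots: {0}.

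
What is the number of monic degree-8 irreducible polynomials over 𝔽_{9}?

x^(9^8) − x is the product of all monic irreducibles of degree dividing 8; Möbius inversion gives N = (1/8) Σ μ(8/d)·9^d.
Divisors of 8: 1, 2, 4, 8; μ(8/d) for each: 0, 0, -1, 1.
Σ = − 9^4 + 9^8 = 43040160.
N = 43040160/8 = 5380020.

5380020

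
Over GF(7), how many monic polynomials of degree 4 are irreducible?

588

By the necklace-counting formula, N_7(4) = (1/4) Σ_{d|4} μ(4/d)·7^d.
Divisors of 4: 1, 2, 4; μ(4/d) for each: 0, -1, 1.
Σ = − 7^2 + 7^4 = 2352.
N = 2352/4 = 588.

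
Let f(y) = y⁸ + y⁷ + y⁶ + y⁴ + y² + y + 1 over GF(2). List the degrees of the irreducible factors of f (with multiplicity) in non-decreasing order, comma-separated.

8

Roots in GF(2): f(0) = 1; f(1) = 1.
Complete factorization: f(y) = (y⁸ + y⁷ + y⁶ + y⁴ + y² + y + 1).
Factor degrees with multiplicity: 8 = 8.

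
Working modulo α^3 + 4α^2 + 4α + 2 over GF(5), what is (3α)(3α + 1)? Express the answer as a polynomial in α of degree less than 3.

4α^2 + 3α

Multiply in GF(5)[α]: (3α)·(3α + 1) = 4α^2 + 3α.
Reduced: 4α^2 + 3α.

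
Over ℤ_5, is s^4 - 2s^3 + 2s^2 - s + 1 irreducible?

Write h(s) = s^4 - 2s^3 + 2s^2 - s + 1.
Check for roots in ℤ_5: h(0) = 1; h(1) = 1; h(2) = 2; h(3) = 3; h(4) = 2.
No roots, so no linear factors.
Degree-2 irreducible divisors: test the 10 monic irreducibles of degree 2 over GF(5).
None of them divide h (all give nonzero remainder).
No irreducible factor of degree ≤ 2 exists, so h is irreducible over GF(5).

Yes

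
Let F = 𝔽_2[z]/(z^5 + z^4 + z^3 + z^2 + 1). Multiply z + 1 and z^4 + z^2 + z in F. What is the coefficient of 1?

Multiply in 𝔽_2[z]: (z + 1)·(z^4 + z^2 + z) = z^5 + z^4 + z^3 + z.
Reduce using z^5 ≡ z^4 + z^3 + z^2 + 1 (mod z^5 + z^4 + z^3 + z^2 + 1).
Reduced: z^2 + z + 1.

1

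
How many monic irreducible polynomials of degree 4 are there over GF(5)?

By the necklace-counting formula, N_5(4) = (1/4) Σ_{d|4} μ(4/d)·5^d.
Divisors of 4: 1, 2, 4; μ(4/d) for each: 0, -1, 1.
Σ = − 5^2 + 5^4 = 600.
N = 600/4 = 150.

150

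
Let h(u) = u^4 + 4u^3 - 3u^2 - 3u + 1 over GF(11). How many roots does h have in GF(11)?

Evaluate at each of the 11 elements of GF(11):
h(0) = 1; h(1) = 0 → root; h(2) = 9; h(3) = 0 → root; h(4) = 2; h(5) = 2; h(6) = 0 → root; h(7) = 9; h(8) = 0 → root; h(9) = 1; h(10) = 9.
Roots: {1, 3, 6, 8}.

4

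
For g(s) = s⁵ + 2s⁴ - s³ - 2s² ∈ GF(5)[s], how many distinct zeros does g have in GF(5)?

4

Evaluate at each of the 5 elements of GF(5):
g(0) = 0 → root; g(1) = 0 → root; g(2) = 3; g(3) = 0 → root; g(4) = 0 → root.
Roots: {0, 1, 3, 4}.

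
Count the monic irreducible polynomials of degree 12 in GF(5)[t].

The number of monic irreducibles of degree 12 over GF(5) is (1/12)·Σ_{d∣12} μ(12/d) 5^d.
Divisors of 12: 1, 2, 3, 4, 6, 12; μ(12/d) for each: 0, 1, 0, -1, -1, 1.
Σ = 5^2 − 5^4 − 5^6 + 5^12 = 244124400.
N = 244124400/12 = 20343700.

20343700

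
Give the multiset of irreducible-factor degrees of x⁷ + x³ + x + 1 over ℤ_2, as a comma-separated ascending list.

Write g(x) = x⁷ + x³ + x + 1.
Roots in ℤ_2: g(0) = 1; g(1) = 0 → root.
Linear factors from roots: (x + 1).
Complete factorization: g(x) = (x + 1)·(x² + x + 1)·(x⁴ + x + 1).
Factor degrees with multiplicity: 1 + 2 + 4 = 7.

1, 2, 4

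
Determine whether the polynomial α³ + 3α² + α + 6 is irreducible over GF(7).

Write g(α) = α³ + 3α² + α + 6.
Check for roots in GF(7): g(0) = 6; g(1) = 4; g(2) = 0 → root; g(3) = 0 → root; g(4) = 3; g(5) = 1; g(6) = 0 → root.
g(2) = 0, so (α − 2) divides g(α); g is reducible.

No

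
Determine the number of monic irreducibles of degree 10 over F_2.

99

By the necklace-counting formula, N_2(10) = (1/10) Σ_{d|10} μ(10/d)·2^d.
Divisors of 10: 1, 2, 5, 10; μ(10/d) for each: 1, -1, -1, 1.
Σ = 2^1 − 2^2 − 2^5 + 2^10 = 990.
N = 990/10 = 99.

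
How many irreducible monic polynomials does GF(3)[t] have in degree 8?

By the necklace-counting formula, N_3(8) = (1/8) Σ_{d|8} μ(8/d)·3^d.
Divisors of 8: 1, 2, 4, 8; μ(8/d) for each: 0, 0, -1, 1.
Σ = − 3^4 + 3^8 = 6480.
N = 6480/8 = 810.

810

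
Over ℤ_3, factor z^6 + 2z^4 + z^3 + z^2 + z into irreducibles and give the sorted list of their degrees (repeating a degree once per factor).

1, 1, 2, 2

Write g(z) = z^6 + 2z^4 + z^3 + z^2 + z.
Roots in ℤ_3: g(0) = 0 → root; g(1) = 0 → root; g(2) = 2.
Linear factors from roots: (z), (z + 2).
Complete factorization: g(z) = (z)·(z + 2)·(z^2 + 1)·(z^2 + z + 2).
Factor degrees with multiplicity: 1 + 1 + 2 + 2 = 6.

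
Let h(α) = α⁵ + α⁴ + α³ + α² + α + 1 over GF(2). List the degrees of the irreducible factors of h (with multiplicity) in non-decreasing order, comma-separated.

Roots in GF(2): h(0) = 1; h(1) = 0 → root.
Linear factors from roots: (α + 1).
Complete factorization: h(α) = (α + 1)·(α² + α + 1)^2.
Factor degrees with multiplicity: 1 + 2 + 2 = 5.

1, 2, 2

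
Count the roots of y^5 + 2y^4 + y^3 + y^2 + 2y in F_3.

1

Write h(y) = y^5 + 2y^4 + y^3 + y^2 + 2y.
Evaluate at each of the 3 elements of F_3:
h(0) = 0 → root; h(1) = 1; h(2) = 2.
Roots: {0}.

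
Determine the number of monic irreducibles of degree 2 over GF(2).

Gauss's count: N_{2}(2) = (1/2) Σ_{d|2} μ(2/d)·2^d.
Divisors of 2: 1, 2; μ(2/d) for each: -1, 1.
Σ = − 2^1 + 2^2 = 2.
N = 2/2 = 1.

1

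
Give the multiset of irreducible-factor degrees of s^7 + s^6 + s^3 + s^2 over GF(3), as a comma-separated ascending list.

1, 1, 1, 2, 2

Write f(s) = s^7 + s^6 + s^3 + s^2.
Roots in GF(3): f(0) = 0 → root; f(1) = 1; f(2) = 0 → root.
Linear factors from roots: (s), (s + 1).
Complete factorization: f(s) = (s + 1)·(s)^2·(s^2 + s - 1)·(s^2 - s - 1).
Factor degrees with multiplicity: 1 + 1 + 1 + 2 + 2 = 7.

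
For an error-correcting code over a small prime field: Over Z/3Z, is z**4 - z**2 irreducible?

Write P(z) = z**4 - z**2.
Check for roots in Z/3Z: P(0) = 0 → root; P(1) = 0 → root; P(2) = 0 → root.
P(0) = 0, so (z) divides P(z); P is reducible.

No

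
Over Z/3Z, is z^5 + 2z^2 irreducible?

No

Write g(z) = z^5 + 2z^2.
Check for roots in Z/3Z: g(0) = 0 → root; g(1) = 0 → root; g(2) = 1.
g(0) = 0, so (z) divides g(z); g is reducible.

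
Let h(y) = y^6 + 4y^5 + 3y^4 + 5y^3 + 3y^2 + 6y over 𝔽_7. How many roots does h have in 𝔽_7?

Evaluate at each of the 7 elements of 𝔽_7:
h(0) = 0 → root; h(1) = 1; h(2) = 3; h(3) = 3; h(4) = 0 → root; h(5) = 0 → root; h(6) = 6.
Roots: {0, 4, 5}.

3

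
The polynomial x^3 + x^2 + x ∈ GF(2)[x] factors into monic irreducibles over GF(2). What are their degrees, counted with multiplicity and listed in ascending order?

Write h(x) = x^3 + x^2 + x.
Roots in GF(2): h(0) = 0 → root; h(1) = 1.
Linear factors from roots: (x).
Complete factorization: h(x) = (x)·(x^2 + x + 1).
Factor degrees with multiplicity: 1 + 2 = 3.

1, 2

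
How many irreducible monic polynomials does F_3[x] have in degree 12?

44220

Gauss's count: N_{3}(12) = (1/12) Σ_{d|12} μ(12/d)·3^d.
Divisors of 12: 1, 2, 3, 4, 6, 12; μ(12/d) for each: 0, 1, 0, -1, -1, 1.
Σ = 3^2 − 3^4 − 3^6 + 3^12 = 530640.
N = 530640/12 = 44220.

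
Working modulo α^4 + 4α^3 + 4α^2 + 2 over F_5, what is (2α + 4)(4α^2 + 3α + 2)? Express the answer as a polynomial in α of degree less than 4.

3α^3 + 2α^2 + α + 3

Multiply in F_5[α]: (2α + 4)·(4α^2 + 3α + 2) = 3α^3 + 2α^2 + α + 3.
Reduced: 3α^3 + 2α^2 + α + 3.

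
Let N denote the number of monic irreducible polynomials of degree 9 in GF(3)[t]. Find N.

2184

The number of monic irreducibles of degree 9 over GF(3) is (1/9)·Σ_{d∣9} μ(9/d) 3^d.
Divisors of 9: 1, 3, 9; μ(9/d) for each: 0, -1, 1.
Σ = − 3^3 + 3^9 = 19656.
N = 19656/9 = 2184.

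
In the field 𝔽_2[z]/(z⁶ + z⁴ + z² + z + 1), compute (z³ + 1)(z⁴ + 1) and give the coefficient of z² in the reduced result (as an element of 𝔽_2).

Multiply in 𝔽_2[z]: (z³ + 1)·(z⁴ + 1) = z⁷ + z⁴ + z³ + 1.
Reduce using z⁶ ≡ z⁴ + z² + z + 1 (mod z⁶ + z⁴ + z² + z + 1).
Reduced: z⁵ + z⁴ + z² + z + 1.

1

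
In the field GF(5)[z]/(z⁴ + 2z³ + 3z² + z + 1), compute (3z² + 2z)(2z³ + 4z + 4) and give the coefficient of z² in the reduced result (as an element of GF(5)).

3

Multiply in GF(5)[z]: (3z² + 2z)·(2z³ + 4z + 4) = z⁵ + 4z⁴ + 2z³ + 3z.
Reduce using z⁴ ≡ 3z³ + 2z² + 4z + 4 (mod z⁴ + 2z³ + 3z² + z + 1).
Reduced: 3z² + 3.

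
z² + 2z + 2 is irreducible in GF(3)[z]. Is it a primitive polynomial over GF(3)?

Write f(z) = z² + 2z + 2.
|GF(3^2)^×| = 3^2 − 1 = 8. Prime factorization: 8 = 2^3.
f is primitive ⇔ z has order 8 in GF(3)[z]/(f), i.e. z^(8/q) ≠ 1 for each prime q | 8.
z^(4) mod f = 2.
None equal 1, so z has full order 8; f is primitive.

Yes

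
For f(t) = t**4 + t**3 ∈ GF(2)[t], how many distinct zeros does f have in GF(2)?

Evaluate at each of the 2 elements of GF(2):
f(0) = 0 → root; f(1) = 0 → root.
Roots: {0, 1}.

2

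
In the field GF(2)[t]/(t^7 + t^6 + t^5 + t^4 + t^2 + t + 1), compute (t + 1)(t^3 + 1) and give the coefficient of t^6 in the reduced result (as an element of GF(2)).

0

Multiply in GF(2)[t]: (t + 1)·(t^3 + 1) = t^4 + t^3 + t + 1.
Reduced: t^4 + t^3 + t + 1.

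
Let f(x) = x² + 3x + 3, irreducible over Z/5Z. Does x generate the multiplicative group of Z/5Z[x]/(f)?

|GF(5^2)^×| = 5^2 − 1 = 24. Prime factorization: 24 = 2^3·3.
f is primitive ⇔ x has order 24 in GF(5)[x]/(f), i.e. x^(24/q) ≠ 1 for each prime q | 24.
x^(12) mod f = 4.
x^(8) mod f = x + 1.
None equal 1, so x has full order 24; f is primitive.

Yes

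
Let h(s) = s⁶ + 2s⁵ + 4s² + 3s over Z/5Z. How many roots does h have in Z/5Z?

Evaluate at each of the 5 elements of Z/5Z:
h(0) = 0 → root; h(1) = 0 → root; h(2) = 0 → root; h(3) = 0 → root; h(4) = 0 → root.
Roots: {0, 1, 2, 3, 4}.

5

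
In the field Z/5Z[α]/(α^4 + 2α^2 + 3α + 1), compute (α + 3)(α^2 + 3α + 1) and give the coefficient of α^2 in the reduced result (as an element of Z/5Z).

Multiply in Z/5Z[α]: (α + 3)·(α^2 + 3α + 1) = α^3 + α^2 + 3.
Reduced: α^3 + α^2 + 3.

1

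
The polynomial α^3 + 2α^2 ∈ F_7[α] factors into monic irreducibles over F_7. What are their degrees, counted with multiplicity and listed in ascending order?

Write f(α) = α^3 + 2α^2.
Linear factors from roots: (α), (α + 2).
Complete factorization: f(α) = (α + 2)·(α)^2.
Factor degrees with multiplicity: 1 + 1 + 1 = 3.

1, 1, 1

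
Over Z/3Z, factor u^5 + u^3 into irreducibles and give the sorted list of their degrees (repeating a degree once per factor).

1, 1, 1, 2

Write h(u) = u^5 + u^3.
Roots in Z/3Z: h(0) = 0 → root; h(1) = 2; h(2) = 1.
Linear factors from roots: (u).
Complete factorization: h(u) = (u)^3·(u^2 + 1).
Factor degrees with multiplicity: 1 + 1 + 1 + 2 = 5.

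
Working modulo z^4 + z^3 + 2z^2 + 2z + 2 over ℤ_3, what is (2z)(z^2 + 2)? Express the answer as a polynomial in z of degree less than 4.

Multiply in ℤ_3[z]: (2z)·(z^2 + 2) = 2z^3 + z.
Reduced: 2z^3 + z.

2z^3 + z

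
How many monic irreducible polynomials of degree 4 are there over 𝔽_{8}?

x^(8^4) − x is the product of all monic irreducibles of degree dividing 4; Möbius inversion gives N = (1/4) Σ μ(4/d)·8^d.
Divisors of 4: 1, 2, 4; μ(4/d) for each: 0, -1, 1.
Σ = − 8^2 + 8^4 = 4032.
N = 4032/4 = 1008.

1008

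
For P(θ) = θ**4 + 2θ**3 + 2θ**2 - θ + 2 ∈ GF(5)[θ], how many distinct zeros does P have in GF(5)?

Evaluate at each of the 5 elements of GF(5):
P(0) = 2; P(1) = 1; P(2) = 0 → root; P(3) = 2; P(4) = 4.
Roots: {2}.

1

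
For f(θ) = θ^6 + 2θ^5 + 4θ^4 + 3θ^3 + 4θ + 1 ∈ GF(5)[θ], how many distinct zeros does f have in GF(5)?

Evaluate at each of the 5 elements of GF(5):
f(0) = 1; f(1) = 0 → root; f(2) = 0 → root; f(3) = 3; f(4) = 2.
Roots: {1, 2}.

2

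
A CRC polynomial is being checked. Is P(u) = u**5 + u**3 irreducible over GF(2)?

Check for roots in GF(2): P(0) = 0 → root; P(1) = 0 → root.
P(0) = 0, so (u) divides P(u); P is reducible.

No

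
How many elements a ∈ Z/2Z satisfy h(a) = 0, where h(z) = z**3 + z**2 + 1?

0

Evaluate at each of the 2 elements of Z/2Z:
h(0) = 1; h(1) = 1.
No element is a root.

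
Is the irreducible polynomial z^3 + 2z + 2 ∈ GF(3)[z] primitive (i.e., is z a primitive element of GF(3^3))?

Write f(z) = z^3 + 2z + 2.
|GF(3^3)^×| = 3^3 − 1 = 26. Prime factorization: 26 = 2·13.
f is primitive ⇔ z has order 26 in GF(3)[z]/(f), i.e. z^(26/q) ≠ 1 for each prime q | 26.
z^(13) mod f = 1
z^(2) mod f = z^2.
Since z^(13) = 1, the order of z divides 13 < 26; not primitive.

No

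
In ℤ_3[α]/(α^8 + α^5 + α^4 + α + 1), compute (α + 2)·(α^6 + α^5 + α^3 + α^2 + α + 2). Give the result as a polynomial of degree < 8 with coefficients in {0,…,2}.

α^7 + 2α^5 + α^4 + α + 1

Multiply in ℤ_3[α]: (α + 2)·(α^6 + α^5 + α^3 + α^2 + α + 2) = α^7 + 2α^5 + α^4 + α + 1.
Reduced: α^7 + 2α^5 + α^4 + α + 1.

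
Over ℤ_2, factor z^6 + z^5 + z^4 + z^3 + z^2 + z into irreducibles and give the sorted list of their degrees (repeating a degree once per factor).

Write h(z) = z^6 + z^5 + z^4 + z^3 + z^2 + z.
Roots in ℤ_2: h(0) = 0 → root; h(1) = 0 → root.
Linear factors from roots: (z), (z + 1).
Complete factorization: h(z) = (z)·(z + 1)·(z^2 + z + 1)^2.
Factor degrees with multiplicity: 1 + 1 + 2 + 2 = 6.

1, 1, 2, 2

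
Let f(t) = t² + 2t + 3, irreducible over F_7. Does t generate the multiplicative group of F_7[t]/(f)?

|GF(7^2)^×| = 7^2 − 1 = 48. Prime factorization: 48 = 2^4·3.
f is primitive ⇔ t has order 48 in GF(7)[t]/(f), i.e. t^(48/q) ≠ 1 for each prime q | 48.
t^(24) mod f = 6.
t^(16) mod f = 2.
None equal 1, so t has full order 48; f is primitive.

Yes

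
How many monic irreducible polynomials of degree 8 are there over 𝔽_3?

810

Gauss's count: N_{3}(8) = (1/8) Σ_{d|8} μ(8/d)·3^d.
Divisors of 8: 1, 2, 4, 8; μ(8/d) for each: 0, 0, -1, 1.
Σ = − 3^4 + 3^8 = 6480.
N = 6480/8 = 810.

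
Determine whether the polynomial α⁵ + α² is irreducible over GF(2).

Write m(α) = α⁵ + α².
Check for roots in GF(2): m(0) = 0 → root; m(1) = 0 → root.
m(0) = 0, so (α) divides m(α); m is reducible.

No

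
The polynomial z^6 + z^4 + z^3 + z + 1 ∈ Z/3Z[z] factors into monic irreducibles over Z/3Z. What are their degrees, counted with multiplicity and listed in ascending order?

6

Write h(z) = z^6 + z^4 + z^3 + z + 1.
Roots in Z/3Z: h(0) = 1; h(1) = 2; h(2) = 1.
Complete factorization: h(z) = (z^6 + z^4 + z^3 + z + 1).
Factor degrees with multiplicity: 6 = 6.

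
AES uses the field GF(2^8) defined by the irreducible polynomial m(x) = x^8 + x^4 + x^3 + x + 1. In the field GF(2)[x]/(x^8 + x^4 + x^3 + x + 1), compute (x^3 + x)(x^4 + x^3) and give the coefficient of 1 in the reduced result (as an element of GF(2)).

0

Multiply in GF(2)[x]: (x^3 + x)·(x^4 + x^3) = x^7 + x^6 + x^5 + x^4.
Reduced: x^7 + x^6 + x^5 + x^4.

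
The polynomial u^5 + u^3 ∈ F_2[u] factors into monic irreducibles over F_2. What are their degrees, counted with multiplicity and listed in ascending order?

1, 1, 1, 1, 1

Write g(u) = u^5 + u^3.
Roots in F_2: g(0) = 0 → root; g(1) = 0 → root.
Linear factors from roots: (u), (u + 1).
Complete factorization: g(u) = (u + 1)^2·(u)^3.
Factor degrees with multiplicity: 1 + 1 + 1 + 1 + 1 = 5.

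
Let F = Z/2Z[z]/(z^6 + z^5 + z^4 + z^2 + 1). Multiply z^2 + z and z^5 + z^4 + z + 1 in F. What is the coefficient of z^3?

0

Multiply in Z/2Z[z]: (z^2 + z)·(z^5 + z^4 + z + 1) = z^7 + z^5 + z^3 + z.
Reduce using z^6 ≡ z^5 + z^4 + z^2 + 1 (mod z^6 + z^5 + z^4 + z^2 + 1).
Reduced: z^5 + z^4 + z^2 + 1.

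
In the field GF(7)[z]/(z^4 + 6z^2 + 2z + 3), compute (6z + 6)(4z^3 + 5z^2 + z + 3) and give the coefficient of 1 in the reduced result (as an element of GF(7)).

Multiply in GF(7)[z]: (6z + 6)·(4z^3 + 5z^2 + z + 3) = 3z^4 + 5z^3 + z^2 + 3z + 4.
Reduce using z^4 ≡ z^2 + 5z + 4 (mod z^4 + 6z^2 + 2z + 3).
Reduced: 5z^3 + 4z^2 + 4z + 2.

2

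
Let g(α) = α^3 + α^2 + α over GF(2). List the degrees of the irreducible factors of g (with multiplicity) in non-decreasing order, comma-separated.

Roots in GF(2): g(0) = 0 → root; g(1) = 1.
Linear factors from roots: (α).
Complete factorization: g(α) = (α)·(α^2 + α + 1).
Factor degrees with multiplicity: 1 + 2 = 3.

1, 2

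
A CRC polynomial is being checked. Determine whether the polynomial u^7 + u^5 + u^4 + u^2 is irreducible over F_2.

Write m(u) = u^7 + u^5 + u^4 + u^2.
Check for roots in F_2: m(0) = 0 → root; m(1) = 0 → root.
m(0) = 0, so (u) divides m(u); m is reducible.

No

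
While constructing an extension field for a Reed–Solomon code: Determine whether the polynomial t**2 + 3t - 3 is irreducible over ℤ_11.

Yes

Write f(t) = t**2 + 3t - 3.
Check each element of ℤ_11 for a root: f(0)=8, f(1)=1, f(2)=7, f(3)=4, f(4)=3, f(5)=4, f(6)=7, f(7)=1, f(8)=8, f(9)=6, f(10)=6.
No roots. A degree-2 polynomial over a field with no linear factor is irreducible.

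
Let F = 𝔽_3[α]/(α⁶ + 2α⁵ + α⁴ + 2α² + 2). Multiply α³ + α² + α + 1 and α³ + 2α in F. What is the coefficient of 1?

1

Multiply in 𝔽_3[α]: (α³ + α² + α + 1)·(α³ + 2α) = α⁶ + α⁵ + 2α² + 2α.
Reduce using α⁶ ≡ α⁵ + 2α⁴ + α² + 1 (mod α⁶ + 2α⁵ + α⁴ + 2α² + 2).
Reduced: 2α⁵ + 2α⁴ + 2α + 1.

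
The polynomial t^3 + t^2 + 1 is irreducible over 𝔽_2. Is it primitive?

Write f(t) = t^3 + t^2 + 1.
|GF(2^3)^×| = 2^3 − 1 = 7. Prime factorization: 7 = 7.
f is primitive ⇔ t has order 7 in GF(2)[t]/(f), i.e. t^(7/q) ≠ 1 for each prime q | 7.
t^(1) mod f = t.
None equal 1, so t has full order 7; f is primitive.

Yes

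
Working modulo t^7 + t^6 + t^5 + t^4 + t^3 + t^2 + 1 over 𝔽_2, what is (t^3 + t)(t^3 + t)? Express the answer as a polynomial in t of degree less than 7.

t^6 + t^2

Multiply in 𝔽_2[t]: (t^3 + t)·(t^3 + t) = t^6 + t^2.
Reduced: t^6 + t^2.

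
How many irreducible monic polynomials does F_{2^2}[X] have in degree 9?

Gauss's count: N_{4}(9) = (1/9) Σ_{d|9} μ(9/d)·4^d.
Divisors of 9: 1, 3, 9; μ(9/d) for each: 0, -1, 1.
Σ = − 4^3 + 4^9 = 262080.
N = 262080/9 = 29120.

29120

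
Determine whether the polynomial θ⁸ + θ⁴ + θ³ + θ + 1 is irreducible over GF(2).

Yes

Write m(θ) = θ⁸ + θ⁴ + θ³ + θ + 1.
Check for roots in GF(2): m(0) = 1; m(1) = 1.
No roots, so no linear factors.
Monic irreducibles of degree 2 over GF(2): θ² + θ + 1.
None of them divide m (all give nonzero remainder).
Monic irreducibles of degree 3 over GF(2): θ³ + θ + 1, θ³ + θ² + 1.
None of them divide m (all give nonzero remainder).
Monic irreducibles of degree 4 over GF(2): θ⁴ + θ + 1, θ⁴ + θ³ + 1, θ⁴ + θ³ + θ² + θ + 1.
None of them divide m (all give nonzero remainder).
No irreducible factor of degree ≤ 4 exists, so m is irreducible over GF(2).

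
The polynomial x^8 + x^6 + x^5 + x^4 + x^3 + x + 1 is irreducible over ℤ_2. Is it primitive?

Write f(x) = x^8 + x^6 + x^5 + x^4 + x^3 + x + 1.
|GF(2^8)^×| = 2^8 − 1 = 255. Prime factorization: 255 = 3·5·17.
f is primitive ⇔ x has order 255 in GF(2)[x]/(f), i.e. x^(255/q) ≠ 1 for each prime q | 255.
x^(85) mod f = 1
x^(51) mod f = x^6 + x^5 + x^4 + x^3.
x^(15) mod f = x^7 + x^5 + x^4 + x^3 + x^2.
Since x^(85) = 1, the order of x divides 85 < 255; not primitive.

No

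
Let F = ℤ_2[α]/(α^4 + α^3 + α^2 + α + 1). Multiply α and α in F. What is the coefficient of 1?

Multiply in ℤ_2[α]: (α)·(α) = α^2.
Reduced: α^2.

0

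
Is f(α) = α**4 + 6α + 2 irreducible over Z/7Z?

Check for roots in Z/7Z: f(0) = 2; f(1) = 2; f(2) = 2; f(3) = 3; f(4) = 2; f(5) = 6; f(6) = 4.
No roots, so no linear factors.
Degree-2 irreducible divisors: test the 21 monic irreducibles of degree 2 over GF(7).
None of them divide f (all give nonzero remainder).
No irreducible factor of degree ≤ 2 exists, so f is irreducible over GF(7).

Yes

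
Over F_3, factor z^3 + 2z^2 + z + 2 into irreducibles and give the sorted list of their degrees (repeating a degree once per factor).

Write g(z) = z^3 + 2z^2 + z + 2.
Roots in F_3: g(0) = 2; g(1) = 0 → root; g(2) = 2.
Linear factors from roots: (z + 2).
Complete factorization: g(z) = (z + 2)·(z^2 + 1).
Factor degrees with multiplicity: 1 + 2 = 3.

1, 2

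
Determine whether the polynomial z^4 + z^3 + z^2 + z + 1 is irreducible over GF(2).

Yes

Write g(z) = z^4 + z^3 + z^2 + z + 1.
Check for roots in GF(2): g(0) = 1; g(1) = 1.
No roots, so no linear factors.
Monic irreducibles of degree 2 over GF(2): z^2 + z + 1.
None of them divide g (all give nonzero remainder).
No irreducible factor of degree ≤ 2 exists, so g is irreducible over GF(2).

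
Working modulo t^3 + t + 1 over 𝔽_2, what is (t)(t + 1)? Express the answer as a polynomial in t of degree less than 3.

Multiply in 𝔽_2[t]: (t)·(t + 1) = t^2 + t.
Reduced: t^2 + t.

t^2 + t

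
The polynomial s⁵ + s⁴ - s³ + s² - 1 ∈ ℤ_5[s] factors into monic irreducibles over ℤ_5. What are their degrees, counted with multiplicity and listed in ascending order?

Write h(s) = s⁵ + s⁴ - s³ + s² - 1.
Roots in ℤ_5: h(0) = 4; h(1) = 1; h(2) = 3; h(3) = 0 → root; h(4) = 1.
Linear factors from roots: (s + 2).
Complete factorization: h(s) = (s + 2)·(s² + 2s - 2)·(s² + 2s - 1).
Factor degrees with multiplicity: 1 + 2 + 2 = 5.

1, 2, 2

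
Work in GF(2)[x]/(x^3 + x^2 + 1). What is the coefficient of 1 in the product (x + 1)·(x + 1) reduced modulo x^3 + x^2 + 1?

Multiply in GF(2)[x]: (x + 1)·(x + 1) = x^2 + 1.
Reduced: x^2 + 1.

1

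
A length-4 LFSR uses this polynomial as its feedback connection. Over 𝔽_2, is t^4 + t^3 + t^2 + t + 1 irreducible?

Yes

Write m(t) = t^4 + t^3 + t^2 + t + 1.
Check for roots in 𝔽_2: m(0) = 1; m(1) = 1.
No roots, so no linear factors.
Monic irreducibles of degree 2 over GF(2): t^2 + t + 1.
None of them divide m (all give nonzero remainder).
No irreducible factor of degree ≤ 2 exists, so m is irreducible over GF(2).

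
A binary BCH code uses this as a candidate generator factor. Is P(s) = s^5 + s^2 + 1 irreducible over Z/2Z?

Yes

Check for roots in Z/2Z: P(0) = 1; P(1) = 1.
No roots, so no linear factors.
Monic irreducibles of degree 2 over GF(2): s^2 + s + 1.
None of them divide P (all give nonzero remainder).
No irreducible factor of degree ≤ 2 exists, so P is irreducible over GF(2).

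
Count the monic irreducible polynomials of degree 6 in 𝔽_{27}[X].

64566684

By the necklace-counting formula, N_27(6) = (1/6) Σ_{d|6} μ(6/d)·27^d.
Divisors of 6: 1, 2, 3, 6; μ(6/d) for each: 1, -1, -1, 1.
Σ = 27^1 − 27^2 − 27^3 + 27^6 = 387400104.
N = 387400104/6 = 64566684.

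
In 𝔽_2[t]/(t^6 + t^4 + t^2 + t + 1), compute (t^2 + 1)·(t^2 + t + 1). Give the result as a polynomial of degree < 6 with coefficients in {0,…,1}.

t^4 + t^3 + t + 1

Multiply in 𝔽_2[t]: (t^2 + 1)·(t^2 + t + 1) = t^4 + t^3 + t + 1.
Reduced: t^4 + t^3 + t + 1.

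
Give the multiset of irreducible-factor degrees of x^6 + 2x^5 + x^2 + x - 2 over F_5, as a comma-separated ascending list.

1, 1, 2, 2

Write f(x) = x^6 + 2x^5 + x^2 + x - 2.
Roots in F_5: f(0) = 3; f(1) = 3; f(2) = 2; f(3) = 0 → root; f(4) = 2.
Linear factors from roots: (x + 2).
Complete factorization: f(x) = (x + 2)^2·(x^2 - x + 1)·(x^2 - x + 2).
Factor degrees with multiplicity: 1 + 1 + 2 + 2 = 6.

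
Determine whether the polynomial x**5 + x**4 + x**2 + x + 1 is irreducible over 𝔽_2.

Write f(x) = x**5 + x**4 + x**2 + x + 1.
Check for roots in 𝔽_2: f(0) = 1; f(1) = 1.
No roots, so no linear factors.
Monic irreducibles of degree 2 over GF(2): x**2 + x + 1.
None of them divide f (all give nonzero remainder).
No irreducible factor of degree ≤ 2 exists, so f is irreducible over GF(2).

Yes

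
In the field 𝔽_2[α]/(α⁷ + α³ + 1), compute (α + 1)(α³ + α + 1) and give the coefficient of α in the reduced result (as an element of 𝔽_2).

0

Multiply in 𝔽_2[α]: (α + 1)·(α³ + α + 1) = α⁴ + α³ + α² + 1.
Reduced: α⁴ + α³ + α² + 1.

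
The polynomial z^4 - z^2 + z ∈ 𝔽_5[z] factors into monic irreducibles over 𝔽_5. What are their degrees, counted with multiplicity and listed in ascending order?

Write g(z) = z^4 - z^2 + z.
Roots in 𝔽_5: g(0) = 0 → root; g(1) = 1; g(2) = 4; g(3) = 0 → root; g(4) = 4.
Linear factors from roots: (z), (z + 2).
Complete factorization: g(z) = (z)·(z + 2)·(z^2 - 2z - 2).
Factor degrees with multiplicity: 1 + 1 + 2 = 4.

1, 1, 2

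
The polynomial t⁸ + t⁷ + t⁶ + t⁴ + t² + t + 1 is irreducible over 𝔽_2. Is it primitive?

Write f(t) = t⁸ + t⁷ + t⁶ + t⁴ + t² + t + 1.
|GF(2^8)^×| = 2^8 − 1 = 255. Prime factorization: 255 = 3·5·17.
f is primitive ⇔ t has order 255 in GF(2)[t]/(f), i.e. t^(255/q) ≠ 1 for each prime q | 255.
t^(85) mod f = 1
t^(51) mod f = 1
t^(15) mod f = t⁷ + t⁴ + t³ + t² + t.
Since t^(85) = 1, the order of t divides 85 < 255; not primitive.

No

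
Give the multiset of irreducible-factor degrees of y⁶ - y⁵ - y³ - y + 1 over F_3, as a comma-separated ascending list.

Write f(y) = y⁶ - y⁵ - y³ - y + 1.
Roots in F_3: f(0) = 1; f(1) = 2; f(2) = 2.
Complete factorization: f(y) = (y⁶ - y⁵ - y³ - y + 1).
Factor degrees with multiplicity: 6 = 6.

6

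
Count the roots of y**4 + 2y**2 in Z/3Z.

3

Write h(y) = y**4 + 2y**2.
Evaluate at each of the 3 elements of Z/3Z:
h(0) = 0 → root; h(1) = 0 → root; h(2) = 0 → root.
Roots: {0, 1, 2}.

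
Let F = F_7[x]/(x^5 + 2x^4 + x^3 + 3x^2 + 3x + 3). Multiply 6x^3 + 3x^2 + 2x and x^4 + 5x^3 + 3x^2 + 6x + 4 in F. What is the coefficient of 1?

Multiply in F_7[x]: (6x^3 + 3x^2 + 2x)·(x^4 + 5x^3 + 3x^2 + 6x + 4) = 6x^7 + 5x^6 + 6x^4 + 6x^3 + 3x^2 + x.
Reduce using x^5 ≡ 5x^4 + 6x^3 + 4x^2 + 4x + 4 (mod x^5 + 2x^4 + x^3 + 3x^2 + 3x + 3).
Reduced: x^3 + 3x^2 + 5x + 4.

4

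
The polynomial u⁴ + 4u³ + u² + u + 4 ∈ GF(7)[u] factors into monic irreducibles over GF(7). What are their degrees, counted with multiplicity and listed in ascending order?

Write f(u) = u⁴ + 4u³ + u² + u + 4.
Complete factorization: f(u) = (u² + 2u + 2)^2.
Factor degrees with multiplicity: 2 + 2 = 4.

2, 2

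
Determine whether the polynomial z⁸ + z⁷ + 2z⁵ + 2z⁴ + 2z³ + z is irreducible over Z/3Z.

No

Write m(z) = z⁸ + z⁷ + 2z⁵ + 2z⁴ + 2z³ + z.
Check for roots in Z/3Z: m(0) = 0 → root; m(1) = 0 → root; m(2) = 0 → root.
m(0) = 0, so (z) divides m(z); m is reducible.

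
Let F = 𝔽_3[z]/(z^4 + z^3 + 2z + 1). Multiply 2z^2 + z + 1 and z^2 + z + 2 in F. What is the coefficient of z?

Multiply in 𝔽_3[z]: (2z^2 + z + 1)·(z^2 + z + 2) = 2z^4 + 2.
Reduce using z^4 ≡ 2z^3 + z + 2 (mod z^4 + z^3 + 2z + 1).
Reduced: z^3 + 2z.

2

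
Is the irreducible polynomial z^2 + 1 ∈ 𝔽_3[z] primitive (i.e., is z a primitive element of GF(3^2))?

No

Write f(z) = z^2 + 1.
|GF(3^2)^×| = 3^2 − 1 = 8. Prime factorization: 8 = 2^3.
f is primitive ⇔ z has order 8 in GF(3)[z]/(f), i.e. z^(8/q) ≠ 1 for each prime q | 8.
z^(4) mod f = 1
Since z^(4) = 1, the order of z divides 4 < 8; not primitive.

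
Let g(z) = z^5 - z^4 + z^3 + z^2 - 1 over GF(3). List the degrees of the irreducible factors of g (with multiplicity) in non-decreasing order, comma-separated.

1, 2, 2

Roots in GF(3): g(0) = 2; g(1) = 1; g(2) = 0 → root.
Linear factors from roots: (z + 1).
Complete factorization: g(z) = (z + 1)·(z^2 + 1)·(z^2 + z - 1).
Factor degrees with multiplicity: 1 + 2 + 2 = 5.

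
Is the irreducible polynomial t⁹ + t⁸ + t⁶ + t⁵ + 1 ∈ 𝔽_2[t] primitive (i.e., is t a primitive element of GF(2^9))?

Write f(t) = t⁹ + t⁸ + t⁶ + t⁵ + 1.
|GF(2^9)^×| = 2^9 − 1 = 511. Prime factorization: 511 = 7·73.
f is primitive ⇔ t has order 511 in GF(2)[t]/(f), i.e. t^(511/q) ≠ 1 for each prime q | 511.
t^(73) mod f = t⁸ + t⁵ + t² + 1.
t^(7) mod f = t⁷.
None equal 1, so t has full order 511; f is primitive.

Yes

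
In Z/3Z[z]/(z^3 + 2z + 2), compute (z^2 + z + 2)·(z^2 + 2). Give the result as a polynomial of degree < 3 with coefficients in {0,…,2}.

Multiply in Z/3Z[z]: (z^2 + z + 2)·(z^2 + 2) = z^4 + z^3 + z^2 + 2z + 1.
Reduce using z^3 ≡ z + 1 (mod z^3 + 2z + 2).
Reduced: 2z^2 + z + 2.

2z^2 + z + 2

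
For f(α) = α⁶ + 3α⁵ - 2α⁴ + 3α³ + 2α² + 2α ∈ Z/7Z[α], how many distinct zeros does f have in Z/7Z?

4

Evaluate at each of the 7 elements of Z/7Z:
f(0) = 0 → root; f(1) = 2; f(2) = 3; f(3) = 1; f(4) = 0 → root; f(5) = 0 → root; f(6) = 0 → root.
Roots: {0, 4, 5, 6}.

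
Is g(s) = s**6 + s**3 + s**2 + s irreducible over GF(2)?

No

Check for roots in GF(2): g(0) = 0 → root; g(1) = 0 → root.
g(0) = 0, so (s) divides g(s); g is reducible.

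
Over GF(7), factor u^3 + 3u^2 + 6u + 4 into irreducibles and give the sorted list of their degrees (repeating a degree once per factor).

1, 1, 1

Write f(u) = u^3 + 3u^2 + 6u + 4.
Linear factors from roots: (u + 6), (u + 3), (u + 1).
Complete factorization: f(u) = (u + 1)·(u + 3)·(u + 6).
Factor degrees with multiplicity: 1 + 1 + 1 = 3.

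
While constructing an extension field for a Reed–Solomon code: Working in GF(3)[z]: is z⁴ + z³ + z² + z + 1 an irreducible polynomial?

Write f(z) = z⁴ + z³ + z² + z + 1.
Check for roots in GF(3): f(0) = 1; f(1) = 2; f(2) = 1.
No roots, so no linear factors.
Monic irreducibles of degree 2 over GF(3): z² + 1, z² + z + 2, z² + 2z + 2.
None of them divide f (all give nonzero remainder).
No irreducible factor of degree ≤ 2 exists, so f is irreducible over GF(3).

Yes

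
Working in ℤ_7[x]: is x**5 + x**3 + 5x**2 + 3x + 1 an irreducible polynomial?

Yes

Write h(x) = x**5 + x**3 + 5x**2 + 3x + 1.
Check for roots in ℤ_7: h(0) = 1; h(1) = 4; h(2) = 4; h(3) = 3; h(4) = 5; h(5) = 3; h(6) = 1.
No roots, so no linear factors.
Degree-2 irreducible divisors: test the 21 monic irreducibles of degree 2 over GF(7).
None of them divide h (all give nonzero remainder).
No irreducible factor of degree ≤ 2 exists, so h is irreducible over GF(7).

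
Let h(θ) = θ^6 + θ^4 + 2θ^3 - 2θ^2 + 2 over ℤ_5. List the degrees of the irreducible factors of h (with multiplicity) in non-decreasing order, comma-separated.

1, 1, 1, 1, 2

Roots in ℤ_5: h(0) = 2; h(1) = 4; h(2) = 0 → root; h(3) = 3; h(4) = 0 → root.
Linear factors from roots: (θ - 2), (θ + 1).
Complete factorization: h(θ) = (θ + 1)^2·(θ - 2)^2·(θ^2 + 2θ - 2).
Factor degrees with multiplicity: 1 + 1 + 1 + 1 + 2 = 6.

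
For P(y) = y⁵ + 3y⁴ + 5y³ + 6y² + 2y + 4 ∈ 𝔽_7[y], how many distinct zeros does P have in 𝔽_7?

Evaluate at each of the 7 elements of 𝔽_7:
P(0) = 4; P(1) = 0 → root; P(2) = 5; P(3) = 6; P(4) = 1; P(5) = 0 → root; P(6) = 5.
Roots: {1, 5}.

2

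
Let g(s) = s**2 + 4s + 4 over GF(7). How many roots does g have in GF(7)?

Evaluate at each of the 7 elements of GF(7):
g(0) = 4; g(1) = 2; g(2) = 2; g(3) = 4; g(4) = 1; g(5) = 0 → root; g(6) = 1.
Roots: {5}.

1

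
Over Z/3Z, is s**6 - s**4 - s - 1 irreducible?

Write P(s) = s**6 - s**4 - s - 1.
Check for roots in Z/3Z: P(0) = 2; P(1) = 1; P(2) = 0 → root.
P(2) = 0, so (s − 2) divides P(s); P is reducible.

No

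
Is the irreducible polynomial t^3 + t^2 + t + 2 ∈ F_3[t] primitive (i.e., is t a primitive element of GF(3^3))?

Write f(t) = t^3 + t^2 + t + 2.
|GF(3^3)^×| = 3^3 − 1 = 26. Prime factorization: 26 = 2·13.
f is primitive ⇔ t has order 26 in GF(3)[t]/(f), i.e. t^(26/q) ≠ 1 for each prime q | 26.
t^(13) mod f = 1
t^(2) mod f = t^2.
Since t^(13) = 1, the order of t divides 13 < 26; not primitive.

No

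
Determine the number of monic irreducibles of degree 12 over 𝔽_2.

335

By the necklace-counting formula, N_2(12) = (1/12) Σ_{d|12} μ(12/d)·2^d.
Divisors of 12: 1, 2, 3, 4, 6, 12; μ(12/d) for each: 0, 1, 0, -1, -1, 1.
Σ = 2^2 − 2^4 − 2^6 + 2^12 = 4020.
N = 4020/12 = 335.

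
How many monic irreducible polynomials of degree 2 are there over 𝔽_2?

x^(2^2) − x is the product of all monic irreducibles of degree dividing 2; Möbius inversion gives N = (1/2) Σ μ(2/d)·2^d.
Divisors of 2: 1, 2; μ(2/d) for each: -1, 1.
Σ = − 2^1 + 2^2 = 2.
N = 2/2 = 1.

1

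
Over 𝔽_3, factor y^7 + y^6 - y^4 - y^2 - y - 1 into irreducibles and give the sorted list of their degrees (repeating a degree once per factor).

7

Write g(y) = y^7 + y^6 - y^4 - y^2 - y - 1.
Roots in 𝔽_3: g(0) = 2; g(1) = 1; g(2) = 1.
Complete factorization: g(y) = (y^7 + y^6 - y^4 - y^2 - y - 1).
Factor degrees with multiplicity: 7 = 7.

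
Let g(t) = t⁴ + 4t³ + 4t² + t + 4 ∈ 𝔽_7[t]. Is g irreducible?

No

Check for roots in 𝔽_7: g(0) = 4; g(1) = 0 → root; g(2) = 0 → root; g(3) = 1; g(4) = 3; g(5) = 2; g(6) = 4.
g(1) = 0, so (t − 1) divides g(t); g is reducible.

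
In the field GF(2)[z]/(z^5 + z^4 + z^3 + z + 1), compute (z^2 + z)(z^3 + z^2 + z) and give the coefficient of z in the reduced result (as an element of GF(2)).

1

Multiply in GF(2)[z]: (z^2 + z)·(z^3 + z^2 + z) = z^5 + z^2.
Reduce using z^5 ≡ z^4 + z^3 + z + 1 (mod z^5 + z^4 + z^3 + z + 1).
Reduced: z^4 + z^3 + z^2 + z + 1.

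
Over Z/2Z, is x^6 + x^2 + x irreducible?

Write f(x) = x^6 + x^2 + x.
Check for roots in Z/2Z: f(0) = 0 → root; f(1) = 1.
f(0) = 0, so (x) divides f(x); f is reducible.

No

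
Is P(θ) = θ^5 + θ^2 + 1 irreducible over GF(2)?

Check for roots in GF(2): P(0) = 1; P(1) = 1.
No roots, so no linear factors.
Monic irreducibles of degree 2 over GF(2): θ^2 + θ + 1.
None of them divide P (all give nonzero remainder).
No irreducible factor of degree ≤ 2 exists, so P is irreducible over GF(2).

Yes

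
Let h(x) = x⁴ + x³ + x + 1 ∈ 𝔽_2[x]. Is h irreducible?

Check for roots in 𝔽_2: h(0) = 1; h(1) = 0 → root.
h(1) = 0, so (x − 1) divides h(x); h is reducible.

No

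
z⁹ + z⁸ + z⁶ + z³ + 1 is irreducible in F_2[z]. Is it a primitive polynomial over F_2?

Write f(z) = z⁹ + z⁸ + z⁶ + z³ + 1.
|GF(2^9)^×| = 2^9 − 1 = 511. Prime factorization: 511 = 7·73.
f is primitive ⇔ z has order 511 in GF(2)[z]/(f), i.e. z^(511/q) ≠ 1 for each prime q | 511.
z^(73) mod f = 1
z^(7) mod f = z⁷.
Since z^(73) = 1, the order of z divides 73 < 511; not primitive.

No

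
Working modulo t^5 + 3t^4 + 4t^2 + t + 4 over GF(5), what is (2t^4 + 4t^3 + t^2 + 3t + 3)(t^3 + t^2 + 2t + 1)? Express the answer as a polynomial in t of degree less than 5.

4t^4 + t^2 + 2

Multiply in GF(5)[t]: (2t^4 + 4t^3 + t^2 + 3t + 3)·(t^3 + t^2 + 2t + 1) = 2t^7 + t^6 + 4t^5 + 4t^4 + 2t^3 + 4t + 3.
Reduce using t^5 ≡ 2t^4 + t^2 + 4t + 1 (mod t^5 + 3t^4 + 4t^2 + t + 4).
Reduced: 4t^4 + t^2 + 2.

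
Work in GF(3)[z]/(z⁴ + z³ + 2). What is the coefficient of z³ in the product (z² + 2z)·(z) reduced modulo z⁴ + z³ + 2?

1

Multiply in GF(3)[z]: (z² + 2z)·(z) = z³ + 2z².
Reduced: z³ + 2z².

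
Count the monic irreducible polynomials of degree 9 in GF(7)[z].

The number of monic irreducibles of degree 9 over GF(7) is (1/9)·Σ_{d∣9} μ(9/d) 7^d.
Divisors of 9: 1, 3, 9; μ(9/d) for each: 0, -1, 1.
Σ = − 7^3 + 7^9 = 40353264.
N = 40353264/9 = 4483696.

4483696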